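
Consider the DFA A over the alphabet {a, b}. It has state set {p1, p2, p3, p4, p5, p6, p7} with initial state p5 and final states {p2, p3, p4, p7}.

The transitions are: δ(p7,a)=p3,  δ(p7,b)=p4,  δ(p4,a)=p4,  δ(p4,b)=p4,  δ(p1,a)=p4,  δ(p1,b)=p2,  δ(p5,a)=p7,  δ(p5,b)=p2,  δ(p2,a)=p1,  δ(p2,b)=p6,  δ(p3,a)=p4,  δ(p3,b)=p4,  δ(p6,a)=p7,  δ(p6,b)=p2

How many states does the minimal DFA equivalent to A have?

3

All states are reachable from the start state.
P0 = {p2,p3,p4,p7} | {p1,p5,p6}.
Refine {p2,p3,p4,p7} on symbol a: members go to different blocks, giving {p3,p4,p7} and {p2}.
The partition is now stable with 3 blocks: {p3,p4,p7} | {p1,p5,p6} | {p2}.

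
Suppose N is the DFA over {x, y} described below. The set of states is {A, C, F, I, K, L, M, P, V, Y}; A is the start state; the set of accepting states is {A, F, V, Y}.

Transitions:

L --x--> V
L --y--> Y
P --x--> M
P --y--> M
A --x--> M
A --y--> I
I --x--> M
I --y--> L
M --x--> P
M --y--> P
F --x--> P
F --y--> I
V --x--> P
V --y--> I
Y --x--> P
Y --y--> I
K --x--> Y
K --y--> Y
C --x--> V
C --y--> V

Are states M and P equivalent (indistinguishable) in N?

Reachable states from the start: {A,I,L,M,P,V,Y}. Unreachable: {C,F,K} — drop them.
Initial partition by acceptance: {A,V,Y} | {I,L,M,P}.
Split {I,L,M,P} by δ(·,x) → {I,M,P} and {L}.
On input y, block {I,M,P} splits into {M,P} and {I}.
Stable partition: {A,V,Y} | {M,P} | {L} | {I} — 4 equivalence classes.
M and P lie in the same block of the stable partition, so they are equivalent — no string distinguishes them.

Yes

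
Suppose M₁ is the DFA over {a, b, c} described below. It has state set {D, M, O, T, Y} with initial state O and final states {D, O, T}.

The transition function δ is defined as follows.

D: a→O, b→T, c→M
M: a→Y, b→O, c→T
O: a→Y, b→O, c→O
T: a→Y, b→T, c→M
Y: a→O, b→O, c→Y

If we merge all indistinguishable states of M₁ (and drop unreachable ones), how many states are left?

States {D,M,T} cannot be reached from the start state, so discard them.
Start with accepting vs non-accepting: {O} | {Y}.
Stable partition: {O} | {Y} — 2 equivalence classes.

2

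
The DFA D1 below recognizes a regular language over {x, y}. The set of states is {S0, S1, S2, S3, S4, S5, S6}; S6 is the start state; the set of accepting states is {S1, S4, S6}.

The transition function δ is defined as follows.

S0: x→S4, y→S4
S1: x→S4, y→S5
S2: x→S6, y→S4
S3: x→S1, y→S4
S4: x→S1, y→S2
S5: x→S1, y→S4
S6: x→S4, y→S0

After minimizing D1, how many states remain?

States {S3} cannot be reached from the start state, so discard them.
P0 = {S1,S4,S6} | {S0,S2,S5}.
The partition is now stable with 2 blocks: {S1,S4,S6} | {S0,S2,S5}.

2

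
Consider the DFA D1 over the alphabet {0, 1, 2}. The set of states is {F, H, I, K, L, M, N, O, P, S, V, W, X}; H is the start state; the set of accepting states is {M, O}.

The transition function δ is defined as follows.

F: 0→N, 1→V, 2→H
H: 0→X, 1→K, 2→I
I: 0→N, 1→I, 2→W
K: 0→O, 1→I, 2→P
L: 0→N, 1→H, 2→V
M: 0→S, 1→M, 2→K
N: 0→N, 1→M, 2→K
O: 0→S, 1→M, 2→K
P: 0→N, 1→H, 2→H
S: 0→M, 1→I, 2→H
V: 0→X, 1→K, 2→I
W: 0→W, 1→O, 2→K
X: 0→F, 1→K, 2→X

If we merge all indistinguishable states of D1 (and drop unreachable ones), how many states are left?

8

Reachable states from the start: {F,H,I,K,M,N,O,P,S,V,W,X}. Unreachable: {L} — drop them.
Start with accepting vs non-accepting: {M,O} | {F,H,I,K,N,P,S,V,W,X}.
On input 0, block {F,H,I,K,N,P,S,V,W,X} splits into {F,H,I,N,P,V,W,X} and {K,S}.
Split {F,H,I,N,P,V,W,X} by δ(·,1) → {H,V,X} and {F,I,P} and {N,W}.
Split {H,V,X} by δ(·,0) → {H,V} and {X}.
On input 2, block {K,S} splits into {S} and {K}.
On input 1, block {F,I,P} splits into {F,P} and {I}.
The partition is now stable with 8 blocks: {M,O} | {H,V} | {S} | {F,P} | {N,W} | {X} | {K} | {I}.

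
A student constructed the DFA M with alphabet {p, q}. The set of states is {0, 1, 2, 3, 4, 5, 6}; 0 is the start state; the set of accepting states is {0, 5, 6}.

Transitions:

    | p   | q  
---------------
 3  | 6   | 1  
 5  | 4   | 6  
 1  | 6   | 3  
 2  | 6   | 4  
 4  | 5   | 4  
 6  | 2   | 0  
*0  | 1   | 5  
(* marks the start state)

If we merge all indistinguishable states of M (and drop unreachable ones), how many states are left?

All states are reachable from the start state.
P0 = {0,5,6} | {1,2,3,4}.
Stable partition: {0,5,6} | {1,2,3,4} — 2 equivalence classes.

2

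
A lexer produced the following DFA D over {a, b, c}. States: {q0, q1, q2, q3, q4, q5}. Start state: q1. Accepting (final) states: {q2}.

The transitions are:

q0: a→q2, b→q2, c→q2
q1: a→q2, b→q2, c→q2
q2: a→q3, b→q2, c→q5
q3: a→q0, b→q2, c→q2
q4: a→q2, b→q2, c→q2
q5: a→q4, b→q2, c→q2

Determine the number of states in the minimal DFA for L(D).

Every state is reachable, so we keep all 6.
P0 = {q2} | {q0,q1,q3,q4,q5}.
Split {q0,q1,q3,q4,q5} by δ(·,a) → {q0,q1,q4} and {q3,q5}.
The partition is now stable with 3 blocks: {q2} | {q0,q1,q4} | {q3,q5}.

3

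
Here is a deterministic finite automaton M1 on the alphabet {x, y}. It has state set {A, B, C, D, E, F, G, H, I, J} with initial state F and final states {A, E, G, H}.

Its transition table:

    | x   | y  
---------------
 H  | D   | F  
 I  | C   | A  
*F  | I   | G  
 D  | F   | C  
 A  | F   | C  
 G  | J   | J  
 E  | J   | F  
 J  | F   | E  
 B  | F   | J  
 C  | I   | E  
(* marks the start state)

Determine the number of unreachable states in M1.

3

No path from F leads to B, D, H; the other 7 states are all reachable.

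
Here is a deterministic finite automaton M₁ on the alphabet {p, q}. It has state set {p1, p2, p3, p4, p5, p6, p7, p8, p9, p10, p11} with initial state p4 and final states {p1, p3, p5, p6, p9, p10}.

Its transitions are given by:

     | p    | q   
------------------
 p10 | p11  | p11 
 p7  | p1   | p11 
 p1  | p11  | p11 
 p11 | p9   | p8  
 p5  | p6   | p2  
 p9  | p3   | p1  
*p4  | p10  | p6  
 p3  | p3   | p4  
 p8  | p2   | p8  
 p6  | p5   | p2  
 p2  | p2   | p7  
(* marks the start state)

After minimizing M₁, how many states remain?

Every state is reachable, so we keep all 11.
Start with accepting vs non-accepting: {p1,p3,p5,p6,p9,p10} | {p2,p4,p7,p8,p11}.
Split {p1,p3,p5,p6,p9,p10} by δ(·,p) → {p3,p5,p6,p9} and {p1,p10}.
Split {p3,p5,p6,p9} by δ(·,q) → {p3,p5,p6} and {p9}.
Split {p2,p4,p7,p8,p11} by δ(·,p) → {p2,p8} and {p4,p7} and {p11}.
On input q, block {p3,p5,p6} splits into {p5,p6} and {p3}.
On input q, block {p2,p8} splits into {p2} and {p8}.
Refine {p4,p7} on symbol q: members go to different blocks, giving {p4} and {p7}.
Stable partition: {p5,p6} | {p2} | {p1,p10} | {p9} | {p4} | {p11} | {p3} | {p8} | {p7} — 9 equivalence classes.

9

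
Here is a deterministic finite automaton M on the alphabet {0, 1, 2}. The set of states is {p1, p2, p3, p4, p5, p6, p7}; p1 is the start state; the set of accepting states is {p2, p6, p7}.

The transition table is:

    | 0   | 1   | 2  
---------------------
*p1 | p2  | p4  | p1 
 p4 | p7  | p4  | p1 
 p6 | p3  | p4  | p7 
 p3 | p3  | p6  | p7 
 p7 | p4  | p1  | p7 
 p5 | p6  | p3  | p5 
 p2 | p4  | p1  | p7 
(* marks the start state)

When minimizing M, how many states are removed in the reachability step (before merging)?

BFS from p1 reaches {p1, p2, p4, p7}; the 3 state(s) p3, p5, p6 are never visited.

3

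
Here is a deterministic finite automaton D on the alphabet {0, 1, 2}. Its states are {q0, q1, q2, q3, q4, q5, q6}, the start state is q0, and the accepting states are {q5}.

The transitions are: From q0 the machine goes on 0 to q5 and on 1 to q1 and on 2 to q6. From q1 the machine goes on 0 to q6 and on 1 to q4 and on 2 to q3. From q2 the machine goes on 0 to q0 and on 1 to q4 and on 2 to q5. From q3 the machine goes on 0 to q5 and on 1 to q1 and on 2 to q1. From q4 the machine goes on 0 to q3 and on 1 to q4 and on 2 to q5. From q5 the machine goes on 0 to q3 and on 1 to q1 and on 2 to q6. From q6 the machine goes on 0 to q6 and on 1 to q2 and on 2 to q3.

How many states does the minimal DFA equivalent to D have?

4

All states are reachable from the start state.
Start with accepting vs non-accepting: {q5} | {q0,q1,q2,q3,q4,q6}.
Split {q0,q1,q2,q3,q4,q6} by δ(·,0) → {q1,q2,q4,q6} and {q0,q3}.
Split {q1,q2,q4,q6} by δ(·,0) → {q1,q6} and {q2,q4}.
No further refinement is possible. Final partition (4 blocks): {q5} | {q1,q6} | {q0,q3} | {q2,q4}.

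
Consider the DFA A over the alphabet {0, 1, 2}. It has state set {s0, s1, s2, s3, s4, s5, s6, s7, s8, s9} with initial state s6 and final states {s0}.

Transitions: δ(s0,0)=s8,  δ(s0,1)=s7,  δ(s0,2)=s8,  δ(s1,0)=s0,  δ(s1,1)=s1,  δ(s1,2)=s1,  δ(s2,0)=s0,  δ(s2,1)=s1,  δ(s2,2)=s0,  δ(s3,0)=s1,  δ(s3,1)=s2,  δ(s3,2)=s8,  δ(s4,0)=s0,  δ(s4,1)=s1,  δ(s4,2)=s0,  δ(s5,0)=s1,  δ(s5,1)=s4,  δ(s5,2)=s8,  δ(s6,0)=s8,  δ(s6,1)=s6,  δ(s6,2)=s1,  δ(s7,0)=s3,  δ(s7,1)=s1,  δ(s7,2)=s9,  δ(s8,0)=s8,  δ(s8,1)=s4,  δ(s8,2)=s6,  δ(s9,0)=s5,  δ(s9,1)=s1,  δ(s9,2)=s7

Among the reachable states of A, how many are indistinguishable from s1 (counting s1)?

1

All states are reachable from the start state.
Start with accepting vs non-accepting: {s0} | {s1,s2,s3,s4,s5,s6,s7,s8,s9}.
On input 0, block {s1,s2,s3,s4,s5,s6,s7,s8,s9} splits into {s3,s5,s6,s7,s8,s9} and {s1,s2,s4}.
Refine {s3,s5,s6,s7,s8,s9} on symbol 0: members go to different blocks, giving {s6,s7,s8,s9} and {s3,s5}.
On input 0, block {s6,s7,s8,s9} splits into {s6,s8} and {s7,s9}.
Refine {s6,s8} on symbol 1: members go to different blocks, giving {s6} and {s8}.
On input 2, block {s1,s2,s4} splits into {s2,s4} and {s1}.
The partition is now stable with 7 blocks: {s0} | {s6} | {s2,s4} | {s3,s5} | {s7,s9} | {s8} | {s1}.
State s1 belongs to the block {s1}, which has 1 states.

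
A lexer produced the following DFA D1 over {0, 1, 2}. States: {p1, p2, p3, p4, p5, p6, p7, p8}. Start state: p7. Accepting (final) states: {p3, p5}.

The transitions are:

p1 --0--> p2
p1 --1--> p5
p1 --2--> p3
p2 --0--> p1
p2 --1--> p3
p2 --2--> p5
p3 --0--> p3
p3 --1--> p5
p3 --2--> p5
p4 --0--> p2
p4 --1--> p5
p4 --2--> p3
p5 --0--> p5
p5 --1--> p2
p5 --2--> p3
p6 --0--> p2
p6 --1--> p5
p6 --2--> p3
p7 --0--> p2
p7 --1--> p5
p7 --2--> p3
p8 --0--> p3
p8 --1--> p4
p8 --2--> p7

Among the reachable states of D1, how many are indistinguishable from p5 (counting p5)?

1

States {p4,p6,p8} cannot be reached from the start state, so discard them.
Start with accepting vs non-accepting: {p3,p5} | {p1,p2,p7}.
On input 1, block {p3,p5} splits into {p3} and {p5}.
On input 1, block {p1,p2,p7} splits into {p1,p7} and {p2}.
The partition is now stable with 4 blocks: {p3} | {p1,p7} | {p5} | {p2}.
State p5 belongs to the block {p5}, which has 1 states.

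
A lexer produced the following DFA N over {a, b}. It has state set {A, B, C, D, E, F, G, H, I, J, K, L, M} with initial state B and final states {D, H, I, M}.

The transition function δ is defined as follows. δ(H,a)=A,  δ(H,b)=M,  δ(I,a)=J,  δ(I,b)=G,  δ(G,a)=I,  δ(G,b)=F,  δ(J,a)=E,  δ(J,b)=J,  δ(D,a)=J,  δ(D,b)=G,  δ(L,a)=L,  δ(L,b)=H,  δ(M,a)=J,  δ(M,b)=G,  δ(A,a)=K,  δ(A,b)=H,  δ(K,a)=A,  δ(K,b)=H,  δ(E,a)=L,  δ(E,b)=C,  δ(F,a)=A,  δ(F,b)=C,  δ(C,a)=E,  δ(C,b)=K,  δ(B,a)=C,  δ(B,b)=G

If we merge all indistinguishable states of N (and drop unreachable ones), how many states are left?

First remove the unreachable states {D}; 12 states remain.
P0 = {H,I,M} | {A,B,C,E,F,G,J,K,L}.
On input b, block {H,I,M} splits into {I,M} and {H}.
Split {A,B,C,E,F,G,J,K,L} by δ(·,a) → {A,B,C,E,F,J,K,L} and {G}.
Split {A,B,C,E,F,J,K,L} by δ(·,b) → {C,E,F,J} and {A,K,L} and {B}.
Refine {C,E,F,J} on symbol a: members go to different blocks, giving {C,J} and {E,F}.
Refine {C,J} on symbol b: members go to different blocks, giving {C} and {J}.
Stable partition: {I,M} | {C} | {H} | {G} | {A,K,L} | {B} | {E,F} | {J} — 8 equivalence classes.

8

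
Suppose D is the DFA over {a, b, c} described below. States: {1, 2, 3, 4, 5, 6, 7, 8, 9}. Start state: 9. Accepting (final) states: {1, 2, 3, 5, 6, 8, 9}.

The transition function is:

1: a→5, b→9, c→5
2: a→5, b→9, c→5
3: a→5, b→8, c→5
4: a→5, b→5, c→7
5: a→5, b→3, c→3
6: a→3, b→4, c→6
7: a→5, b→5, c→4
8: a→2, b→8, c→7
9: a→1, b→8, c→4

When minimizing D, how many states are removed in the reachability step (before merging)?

1

No path from 9 leads to 6; the other 8 states are all reachable.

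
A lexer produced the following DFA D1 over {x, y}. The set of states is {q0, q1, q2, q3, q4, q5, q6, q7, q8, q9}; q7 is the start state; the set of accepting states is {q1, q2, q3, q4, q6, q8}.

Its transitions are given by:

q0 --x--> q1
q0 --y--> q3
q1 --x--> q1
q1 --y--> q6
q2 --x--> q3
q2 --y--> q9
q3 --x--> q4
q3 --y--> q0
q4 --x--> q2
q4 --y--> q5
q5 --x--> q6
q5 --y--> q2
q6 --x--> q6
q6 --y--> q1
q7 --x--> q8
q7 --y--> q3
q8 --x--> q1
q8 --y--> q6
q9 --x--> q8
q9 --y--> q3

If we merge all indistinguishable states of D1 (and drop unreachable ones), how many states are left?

3

All states are reachable from the start state.
P0 = {q1,q2,q3,q4,q6,q8} | {q0,q5,q7,q9}.
Split {q1,q2,q3,q4,q6,q8} by δ(·,y) → {q1,q6,q8} and {q2,q3,q4}.
Stable partition: {q1,q6,q8} | {q0,q5,q7,q9} | {q2,q3,q4} — 3 equivalence classes.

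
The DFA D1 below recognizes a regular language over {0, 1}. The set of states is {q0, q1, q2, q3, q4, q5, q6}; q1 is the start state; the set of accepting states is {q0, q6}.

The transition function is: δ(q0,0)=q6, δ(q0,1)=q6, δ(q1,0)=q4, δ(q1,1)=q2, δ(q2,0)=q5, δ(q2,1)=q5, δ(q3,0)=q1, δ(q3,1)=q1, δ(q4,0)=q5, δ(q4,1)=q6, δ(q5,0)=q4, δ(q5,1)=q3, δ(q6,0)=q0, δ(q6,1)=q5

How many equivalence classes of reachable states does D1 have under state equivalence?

P0 = {q0,q6} | {q1,q2,q3,q4,q5}.
Refine {q0,q6} on symbol 1: members go to different blocks, giving {q0} and {q6}.
On input 1, block {q1,q2,q3,q4,q5} splits into {q1,q2,q3,q5} and {q4}.
Split {q1,q2,q3,q5} by δ(·,0) → {q1,q5} and {q2,q3}.
No further refinement is possible. Final partition (5 blocks): {q0} | {q1,q5} | {q6} | {q4} | {q2,q3}.

5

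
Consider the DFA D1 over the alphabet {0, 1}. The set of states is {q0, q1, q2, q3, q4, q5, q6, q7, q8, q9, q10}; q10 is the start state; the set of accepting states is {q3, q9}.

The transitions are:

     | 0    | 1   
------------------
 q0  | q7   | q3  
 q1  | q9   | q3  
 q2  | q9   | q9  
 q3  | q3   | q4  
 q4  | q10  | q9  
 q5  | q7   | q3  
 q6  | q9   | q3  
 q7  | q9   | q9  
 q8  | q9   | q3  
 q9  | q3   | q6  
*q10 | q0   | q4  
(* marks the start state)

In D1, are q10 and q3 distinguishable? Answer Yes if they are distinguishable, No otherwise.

Yes

Reachable states from the start: {q0,q3,q4,q6,q7,q9,q10}. Unreachable: {q1,q2,q5,q8} — drop them.
Start with accepting vs non-accepting: {q3,q9} | {q0,q4,q6,q7,q10}.
Refine {q0,q4,q6,q7,q10} on symbol 0: members go to different blocks, giving {q0,q4,q10} and {q6,q7}.
Split {q3,q9} by δ(·,1) → {q3} and {q9}.
Refine {q0,q4,q10} on symbol 0: members go to different blocks, giving {q4,q10} and {q0}.
Split {q4,q10} by δ(·,0) → {q4} and {q10}.
Refine {q6,q7} on symbol 1: members go to different blocks, giving {q6} and {q7}.
The partition is now stable with 7 blocks: {q3} | {q4} | {q6} | {q9} | {q0} | {q10} | {q7}.
q10 and q3 end up in different blocks, so they are distinguishable. For instance, the string 'ε' is accepted from only q3.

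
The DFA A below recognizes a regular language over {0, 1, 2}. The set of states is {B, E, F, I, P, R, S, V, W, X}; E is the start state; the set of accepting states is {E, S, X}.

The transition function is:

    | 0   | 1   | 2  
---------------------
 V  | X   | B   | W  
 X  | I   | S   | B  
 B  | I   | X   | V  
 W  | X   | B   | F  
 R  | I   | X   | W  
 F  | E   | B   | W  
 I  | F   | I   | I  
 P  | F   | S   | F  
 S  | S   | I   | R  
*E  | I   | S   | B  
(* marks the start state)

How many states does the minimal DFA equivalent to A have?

5

States {P} cannot be reached from the start state, so discard them.
Start with accepting vs non-accepting: {E,S,X} | {B,F,I,R,V,W}.
Split {E,S,X} by δ(·,0) → {E,X} and {S}.
Split {B,F,I,R,V,W} by δ(·,0) → {B,I,R} and {F,V,W}.
Refine {B,I,R} on symbol 0: members go to different blocks, giving {B,R} and {I}.
No further refinement is possible. Final partition (5 blocks): {E,X} | {B,R} | {S} | {F,V,W} | {I}.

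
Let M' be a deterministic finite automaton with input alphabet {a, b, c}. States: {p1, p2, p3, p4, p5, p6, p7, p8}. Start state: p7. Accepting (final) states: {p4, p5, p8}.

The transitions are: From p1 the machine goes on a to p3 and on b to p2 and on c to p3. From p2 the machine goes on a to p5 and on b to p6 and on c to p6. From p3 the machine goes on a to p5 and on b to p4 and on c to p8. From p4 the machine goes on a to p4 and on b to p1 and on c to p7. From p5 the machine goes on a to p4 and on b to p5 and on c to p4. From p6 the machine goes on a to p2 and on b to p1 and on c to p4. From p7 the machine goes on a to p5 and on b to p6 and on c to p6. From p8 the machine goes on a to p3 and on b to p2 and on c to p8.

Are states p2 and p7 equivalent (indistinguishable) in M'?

Every state is reachable, so we keep all 8.
P0 = {p4,p5,p8} | {p1,p2,p3,p6,p7}.
On input a, block {p4,p5,p8} splits into {p4,p5} and {p8}.
On input b, block {p4,p5} splits into {p4} and {p5}.
Refine {p1,p2,p3,p6,p7} on symbol a: members go to different blocks, giving {p2,p3,p7} and {p1,p6}.
Refine {p2,p3,p7} on symbol b: members go to different blocks, giving {p2,p7} and {p3}.
Refine {p1,p6} on symbol a: members go to different blocks, giving {p1} and {p6}.
Stable partition: {p4} | {p2,p7} | {p8} | {p5} | {p1} | {p3} | {p6} — 7 equivalence classes.
p2 and p7 lie in the same block of the stable partition, so they are equivalent — no string distinguishes them.

Yes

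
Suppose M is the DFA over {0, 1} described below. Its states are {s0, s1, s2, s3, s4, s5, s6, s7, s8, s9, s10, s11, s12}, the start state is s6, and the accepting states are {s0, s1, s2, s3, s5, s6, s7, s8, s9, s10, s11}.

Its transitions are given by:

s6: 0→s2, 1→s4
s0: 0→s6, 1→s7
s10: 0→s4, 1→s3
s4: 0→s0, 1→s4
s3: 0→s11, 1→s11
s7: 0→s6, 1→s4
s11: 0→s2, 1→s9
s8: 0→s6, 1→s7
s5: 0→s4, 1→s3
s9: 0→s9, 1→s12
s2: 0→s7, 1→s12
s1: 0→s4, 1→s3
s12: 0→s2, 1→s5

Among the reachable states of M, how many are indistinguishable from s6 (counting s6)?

First remove the unreachable states {s1,s8,s10}; 10 states remain.
Initial partition by acceptance: {s0,s2,s3,s5,s6,s7,s9,s11} | {s4,s12}.
On input 0, block {s0,s2,s3,s5,s6,s7,s9,s11} splits into {s0,s2,s3,s6,s7,s9,s11} and {s5}.
On input 1, block {s0,s2,s3,s6,s7,s9,s11} splits into {s2,s6,s7,s9} and {s0,s3,s11}.
Split {s4,s12} by δ(·,0) → {s4} and {s12}.
Split {s2,s6,s7,s9} by δ(·,1) → {s2,s9} and {s6,s7}.
On input 0, block {s2,s9} splits into {s2} and {s9}.
On input 0, block {s0,s3,s11} splits into {s0} and {s3} and {s11}.
On input 0, block {s6,s7} splits into {s6} and {s7}.
No further refinement is possible. Final partition (10 blocks): {s2} | {s4} | {s5} | {s0} | {s12} | {s6} | {s9} | {s3} | {s11} | {s7}.
The equivalence class containing s6 is {s6}, of size 1.

1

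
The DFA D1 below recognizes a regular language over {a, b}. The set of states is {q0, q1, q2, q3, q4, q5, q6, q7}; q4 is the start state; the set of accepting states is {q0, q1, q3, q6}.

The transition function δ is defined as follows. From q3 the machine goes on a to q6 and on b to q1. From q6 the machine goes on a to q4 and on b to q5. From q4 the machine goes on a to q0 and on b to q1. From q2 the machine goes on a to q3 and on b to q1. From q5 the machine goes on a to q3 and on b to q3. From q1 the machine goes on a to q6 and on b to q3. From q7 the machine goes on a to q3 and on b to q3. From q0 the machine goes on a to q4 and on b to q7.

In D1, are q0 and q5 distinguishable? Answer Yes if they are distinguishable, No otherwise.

Yes

Reachable states from the start: {q0,q1,q3,q4,q5,q6,q7}. Unreachable: {q2} — drop them.
Start with accepting vs non-accepting: {q0,q1,q3,q6} | {q4,q5,q7}.
On input a, block {q0,q1,q3,q6} splits into {q0,q6} and {q1,q3}.
Refine {q4,q5,q7} on symbol a: members go to different blocks, giving {q5,q7} and {q4}.
Stable partition: {q0,q6} | {q5,q7} | {q1,q3} | {q4} — 4 equivalence classes.
q0 and q5 end up in different blocks, so they are distinguishable. For instance, the string 'ε' is accepted from only q0.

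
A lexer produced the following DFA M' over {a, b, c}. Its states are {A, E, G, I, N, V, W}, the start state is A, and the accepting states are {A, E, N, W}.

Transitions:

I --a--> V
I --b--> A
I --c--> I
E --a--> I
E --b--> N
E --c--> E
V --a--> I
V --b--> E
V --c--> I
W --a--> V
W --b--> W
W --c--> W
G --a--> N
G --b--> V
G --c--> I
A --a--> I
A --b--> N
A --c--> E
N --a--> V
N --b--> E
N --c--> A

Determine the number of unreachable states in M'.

Starting at A and following transitions, the reachable set is {A, E, I, N, V}. That leaves G, W unreachable — 2 in total.

2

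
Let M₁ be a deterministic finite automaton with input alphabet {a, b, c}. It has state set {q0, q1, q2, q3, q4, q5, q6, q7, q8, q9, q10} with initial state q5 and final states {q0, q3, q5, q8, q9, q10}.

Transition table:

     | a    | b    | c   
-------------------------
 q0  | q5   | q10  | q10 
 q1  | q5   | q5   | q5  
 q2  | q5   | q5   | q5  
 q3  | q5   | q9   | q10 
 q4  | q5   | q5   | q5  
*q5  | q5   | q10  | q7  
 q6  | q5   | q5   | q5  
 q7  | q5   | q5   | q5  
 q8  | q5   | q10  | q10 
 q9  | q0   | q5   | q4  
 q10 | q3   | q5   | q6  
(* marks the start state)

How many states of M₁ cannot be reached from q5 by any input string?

No path from q5 leads to q1, q2, q8; the other 8 states are all reachable.

3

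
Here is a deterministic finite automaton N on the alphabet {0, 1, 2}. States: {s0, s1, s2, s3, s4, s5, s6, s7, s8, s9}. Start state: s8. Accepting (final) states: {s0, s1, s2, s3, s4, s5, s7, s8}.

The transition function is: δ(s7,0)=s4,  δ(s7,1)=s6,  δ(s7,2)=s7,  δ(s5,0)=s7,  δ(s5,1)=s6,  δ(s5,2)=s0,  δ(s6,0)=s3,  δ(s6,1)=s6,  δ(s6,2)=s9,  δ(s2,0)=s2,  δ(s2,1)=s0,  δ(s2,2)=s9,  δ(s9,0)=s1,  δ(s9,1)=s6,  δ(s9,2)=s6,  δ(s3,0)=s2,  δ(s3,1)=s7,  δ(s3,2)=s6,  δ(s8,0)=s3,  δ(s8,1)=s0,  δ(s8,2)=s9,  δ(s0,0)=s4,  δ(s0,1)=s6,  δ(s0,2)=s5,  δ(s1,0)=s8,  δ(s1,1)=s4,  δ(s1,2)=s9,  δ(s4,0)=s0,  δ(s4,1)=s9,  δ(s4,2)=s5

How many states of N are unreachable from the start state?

A breadth-first search from the start state visits every state.

0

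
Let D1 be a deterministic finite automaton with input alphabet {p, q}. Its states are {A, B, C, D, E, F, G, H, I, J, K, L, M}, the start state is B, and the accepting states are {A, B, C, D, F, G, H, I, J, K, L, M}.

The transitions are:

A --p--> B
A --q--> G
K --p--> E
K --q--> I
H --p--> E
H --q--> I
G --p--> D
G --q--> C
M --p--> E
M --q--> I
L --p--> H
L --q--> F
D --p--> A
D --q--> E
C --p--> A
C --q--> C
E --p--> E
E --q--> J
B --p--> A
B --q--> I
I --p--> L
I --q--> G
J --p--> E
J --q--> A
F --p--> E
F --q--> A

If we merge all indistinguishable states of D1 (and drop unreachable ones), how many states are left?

10

Reachable states from the start: {A,B,C,D,E,F,G,H,I,J,L}. Unreachable: {K,M} — drop them.
Initial partition by acceptance: {A,B,C,D,F,G,H,I,J,L} | {E}.
Split {A,B,C,D,F,G,H,I,J,L} by δ(·,p) → {A,B,C,D,G,I,L} and {F,H,J}.
Refine {A,B,C,D,G,I,L} on symbol p: members go to different blocks, giving {A,B,C,D,G,I} and {L}.
On input p, block {A,B,C,D,G,I} splits into {A,B,C,D,G} and {I}.
On input q, block {A,B,C,D,G} splits into {A,C,G} and {B} and {D}.
Split {A,C,G} by δ(·,p) → {A} and {C} and {G}.
Refine {F,H,J} on symbol q: members go to different blocks, giving {F,J} and {H}.
Stable partition: {A} | {E} | {F,J} | {L} | {I} | {B} | {D} | {C} | {G} | {H} — 10 equivalence classes.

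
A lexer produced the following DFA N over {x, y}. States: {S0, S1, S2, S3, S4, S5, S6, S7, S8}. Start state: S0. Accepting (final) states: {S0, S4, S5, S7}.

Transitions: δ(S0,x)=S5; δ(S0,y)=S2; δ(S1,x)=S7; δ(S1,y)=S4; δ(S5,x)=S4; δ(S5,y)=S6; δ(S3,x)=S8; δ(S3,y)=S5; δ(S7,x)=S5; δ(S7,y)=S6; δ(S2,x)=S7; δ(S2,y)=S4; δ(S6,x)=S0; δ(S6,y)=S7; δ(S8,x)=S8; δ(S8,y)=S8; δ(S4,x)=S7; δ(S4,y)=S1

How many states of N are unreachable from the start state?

2

BFS from S0 reaches {S0, S1, S2, S4, S5, S6, S7}; the 2 state(s) S3, S8 are never visited.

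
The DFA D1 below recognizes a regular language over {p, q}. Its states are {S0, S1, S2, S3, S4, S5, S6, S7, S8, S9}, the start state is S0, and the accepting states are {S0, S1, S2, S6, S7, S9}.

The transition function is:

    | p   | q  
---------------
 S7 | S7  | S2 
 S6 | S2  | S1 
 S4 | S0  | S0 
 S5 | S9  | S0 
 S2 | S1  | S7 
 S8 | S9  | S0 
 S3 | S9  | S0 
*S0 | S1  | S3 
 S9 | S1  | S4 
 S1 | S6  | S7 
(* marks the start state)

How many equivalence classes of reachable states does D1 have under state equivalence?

First remove the unreachable states {S5,S8}; 8 states remain.
P0 = {S0,S1,S2,S6,S7,S9} | {S3,S4}.
Split {S0,S1,S2,S6,S7,S9} by δ(·,q) → {S1,S2,S6,S7} and {S0,S9}.
Stable partition: {S1,S2,S6,S7} | {S3,S4} | {S0,S9} — 3 equivalence classes.

3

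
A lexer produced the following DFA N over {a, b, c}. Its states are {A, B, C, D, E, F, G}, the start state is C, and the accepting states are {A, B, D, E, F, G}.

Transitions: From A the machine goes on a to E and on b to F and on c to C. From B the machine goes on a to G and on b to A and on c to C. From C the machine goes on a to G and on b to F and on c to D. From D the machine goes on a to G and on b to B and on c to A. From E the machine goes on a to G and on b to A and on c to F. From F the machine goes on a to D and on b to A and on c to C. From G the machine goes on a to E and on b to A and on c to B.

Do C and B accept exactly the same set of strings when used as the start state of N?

P0 = {A,B,D,E,F,G} | {C}.
On input c, block {A,B,D,E,F,G} splits into {A,B,F} and {D,E,G}.
No further refinement is possible. Final partition (3 blocks): {A,B,F} | {C} | {D,E,G}.
C and B end up in different blocks, so they are distinguishable. For instance, the string 'ε' is accepted from only B.

No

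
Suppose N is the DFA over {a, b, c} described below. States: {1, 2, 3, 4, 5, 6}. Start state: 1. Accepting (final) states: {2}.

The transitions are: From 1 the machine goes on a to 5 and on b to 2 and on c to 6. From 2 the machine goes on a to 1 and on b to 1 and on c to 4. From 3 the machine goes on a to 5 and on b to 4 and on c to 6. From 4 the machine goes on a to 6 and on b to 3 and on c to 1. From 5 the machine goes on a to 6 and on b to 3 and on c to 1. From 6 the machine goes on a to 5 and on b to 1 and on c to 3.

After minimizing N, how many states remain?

All states are reachable from the start state.
Initial partition by acceptance: {2} | {1,3,4,5,6}.
On input b, block {1,3,4,5,6} splits into {3,4,5,6} and {1}.
On input b, block {3,4,5,6} splits into {3,4,5} and {6}.
Refine {3,4,5} on symbol a: members go to different blocks, giving {4,5} and {3}.
Stable partition: {2} | {4,5} | {1} | {6} | {3} — 5 equivalence classes.

5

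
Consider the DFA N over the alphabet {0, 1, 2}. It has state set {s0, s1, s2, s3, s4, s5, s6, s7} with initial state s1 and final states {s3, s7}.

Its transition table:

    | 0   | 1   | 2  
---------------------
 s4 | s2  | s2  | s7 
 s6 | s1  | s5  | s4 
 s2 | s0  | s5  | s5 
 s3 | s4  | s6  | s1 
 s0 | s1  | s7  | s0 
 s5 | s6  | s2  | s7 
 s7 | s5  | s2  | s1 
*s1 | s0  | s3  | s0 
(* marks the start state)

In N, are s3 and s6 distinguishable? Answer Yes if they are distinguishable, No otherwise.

Yes

Initial partition by acceptance: {s3,s7} | {s0,s1,s2,s4,s5,s6}.
Split {s0,s1,s2,s4,s5,s6} by δ(·,1) → {s2,s4,s5,s6} and {s0,s1}.
On input 0, block {s2,s4,s5,s6} splits into {s2,s6} and {s4,s5}.
The partition is now stable with 4 blocks: {s3,s7} | {s2,s6} | {s0,s1} | {s4,s5}.
s3 and s6 end up in different blocks, so they are distinguishable. For instance, the string 'ε' is accepted from only s3.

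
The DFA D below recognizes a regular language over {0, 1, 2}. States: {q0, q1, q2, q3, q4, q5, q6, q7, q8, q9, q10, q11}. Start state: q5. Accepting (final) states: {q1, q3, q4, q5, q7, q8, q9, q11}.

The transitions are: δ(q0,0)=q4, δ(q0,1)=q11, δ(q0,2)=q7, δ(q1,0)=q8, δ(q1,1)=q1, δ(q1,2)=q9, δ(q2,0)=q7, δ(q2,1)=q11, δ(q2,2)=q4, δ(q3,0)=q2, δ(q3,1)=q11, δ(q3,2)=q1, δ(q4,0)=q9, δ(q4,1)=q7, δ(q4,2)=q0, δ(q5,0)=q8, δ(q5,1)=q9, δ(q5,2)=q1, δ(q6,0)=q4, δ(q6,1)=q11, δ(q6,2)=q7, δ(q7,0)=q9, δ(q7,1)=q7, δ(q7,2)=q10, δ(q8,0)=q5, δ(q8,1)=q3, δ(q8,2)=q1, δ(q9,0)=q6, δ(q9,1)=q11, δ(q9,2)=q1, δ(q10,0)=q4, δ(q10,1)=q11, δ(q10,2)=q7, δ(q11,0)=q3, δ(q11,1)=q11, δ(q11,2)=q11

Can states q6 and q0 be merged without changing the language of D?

Yes

P0 = {q1,q3,q4,q5,q7,q8,q9,q11} | {q0,q2,q6,q10}.
On input 0, block {q1,q3,q4,q5,q7,q8,q9,q11} splits into {q1,q4,q5,q7,q8,q11} and {q3,q9}.
Refine {q1,q4,q5,q7,q8,q11} on symbol 0: members go to different blocks, giving {q1,q5,q8} and {q4,q7,q11}.
Refine {q1,q5,q8} on symbol 1: members go to different blocks, giving {q5,q8} and {q1}.
Refine {q4,q7,q11} on symbol 2: members go to different blocks, giving {q4,q7} and {q11}.
The partition is now stable with 6 blocks: {q5,q8} | {q0,q2,q6,q10} | {q3,q9} | {q4,q7} | {q1} | {q11}.
q6 and q0 lie in the same block of the stable partition, so they are equivalent — no string distinguishes them.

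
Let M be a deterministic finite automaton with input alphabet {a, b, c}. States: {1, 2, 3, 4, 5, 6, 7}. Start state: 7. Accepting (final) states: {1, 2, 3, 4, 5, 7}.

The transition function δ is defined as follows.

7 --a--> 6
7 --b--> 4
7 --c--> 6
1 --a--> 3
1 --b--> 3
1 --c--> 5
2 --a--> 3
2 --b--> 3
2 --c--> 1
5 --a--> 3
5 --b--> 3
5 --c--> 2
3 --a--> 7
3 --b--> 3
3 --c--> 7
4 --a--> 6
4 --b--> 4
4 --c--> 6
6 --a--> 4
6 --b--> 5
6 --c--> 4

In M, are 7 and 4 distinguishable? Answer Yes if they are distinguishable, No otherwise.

No

Every state is reachable, so we keep all 7.
P0 = {1,2,3,4,5,7} | {6}.
Split {1,2,3,4,5,7} by δ(·,a) → {1,2,3,5} and {4,7}.
Refine {1,2,3,5} on symbol a: members go to different blocks, giving {1,2,5} and {3}.
The partition is now stable with 4 blocks: {1,2,5} | {6} | {4,7} | {3}.
7 and 4 lie in the same block of the stable partition, so they are equivalent — no string distinguishes them.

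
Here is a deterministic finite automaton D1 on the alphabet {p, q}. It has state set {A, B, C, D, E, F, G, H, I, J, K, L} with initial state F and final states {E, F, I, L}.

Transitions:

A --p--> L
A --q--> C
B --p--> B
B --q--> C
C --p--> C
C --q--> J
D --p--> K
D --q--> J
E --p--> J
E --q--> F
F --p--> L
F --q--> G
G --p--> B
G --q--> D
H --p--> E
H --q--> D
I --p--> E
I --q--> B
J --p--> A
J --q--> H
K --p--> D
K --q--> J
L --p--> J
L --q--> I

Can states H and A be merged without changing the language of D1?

Yes

P0 = {E,F,I,L} | {A,B,C,D,G,H,J,K}.
Refine {E,F,I,L} on symbol p: members go to different blocks, giving {E,L} and {F,I}.
Split {A,B,C,D,G,H,J,K} by δ(·,p) → {B,C,D,G,J,K} and {A,H}.
Refine {B,C,D,G,J,K} on symbol p: members go to different blocks, giving {B,C,D,G,K} and {J}.
On input q, block {B,C,D,G,K} splits into {C,D,K} and {B,G}.
Stable partition: {E,L} | {C,D,K} | {F,I} | {A,H} | {J} | {B,G} — 6 equivalence classes.
H and A lie in the same block of the stable partition, so they are equivalent — no string distinguishes them.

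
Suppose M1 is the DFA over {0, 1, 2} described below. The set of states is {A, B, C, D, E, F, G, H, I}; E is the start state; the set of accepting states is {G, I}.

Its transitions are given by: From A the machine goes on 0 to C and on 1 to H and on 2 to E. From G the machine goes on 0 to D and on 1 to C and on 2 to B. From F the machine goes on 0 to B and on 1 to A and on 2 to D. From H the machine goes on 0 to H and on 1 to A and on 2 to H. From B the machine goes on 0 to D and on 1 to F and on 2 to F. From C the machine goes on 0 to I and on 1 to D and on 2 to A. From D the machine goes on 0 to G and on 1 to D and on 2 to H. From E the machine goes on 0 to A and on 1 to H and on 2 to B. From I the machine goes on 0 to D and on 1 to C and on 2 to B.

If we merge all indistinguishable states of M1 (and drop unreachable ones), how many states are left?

P0 = {G,I} | {A,B,C,D,E,F,H}.
Refine {A,B,C,D,E,F,H} on symbol 0: members go to different blocks, giving {A,B,E,F,H} and {C,D}.
On input 0, block {A,B,E,F,H} splits into {E,F,H} and {A,B}.
On input 0, block {E,F,H} splits into {E,F} and {H}.
Refine {E,F} on symbol 1: members go to different blocks, giving {E} and {F}.
Split {C,D} by δ(·,2) → {C} and {D}.
Split {A,B} by δ(·,0) → {A} and {B}.
Stable partition: {G,I} | {E} | {C} | {A} | {H} | {F} | {D} | {B} — 8 equivalence classes.

8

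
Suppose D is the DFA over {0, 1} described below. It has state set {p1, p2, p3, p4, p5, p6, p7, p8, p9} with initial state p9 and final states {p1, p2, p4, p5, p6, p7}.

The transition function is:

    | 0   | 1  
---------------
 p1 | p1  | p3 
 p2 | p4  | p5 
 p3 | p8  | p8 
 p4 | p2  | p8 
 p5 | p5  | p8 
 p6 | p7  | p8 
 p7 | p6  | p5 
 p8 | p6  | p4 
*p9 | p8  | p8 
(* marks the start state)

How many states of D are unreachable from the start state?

Starting at p9 and following transitions, the reachable set is {p2, p4, p5, p6, p7, p8, p9}. That leaves p1, p3 unreachable — 2 in total.

2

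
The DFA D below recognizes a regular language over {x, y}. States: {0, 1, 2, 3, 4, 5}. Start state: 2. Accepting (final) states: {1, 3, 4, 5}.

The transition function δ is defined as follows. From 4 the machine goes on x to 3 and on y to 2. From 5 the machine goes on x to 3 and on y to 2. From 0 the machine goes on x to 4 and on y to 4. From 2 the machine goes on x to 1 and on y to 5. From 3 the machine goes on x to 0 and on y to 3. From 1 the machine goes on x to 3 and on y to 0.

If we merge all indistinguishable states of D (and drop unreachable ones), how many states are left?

Every state is reachable, so we keep all 6.
Initial partition by acceptance: {1,3,4,5} | {0,2}.
Split {1,3,4,5} by δ(·,x) → {1,4,5} and {3}.
Stable partition: {1,4,5} | {0,2} | {3} — 3 equivalence classes.

3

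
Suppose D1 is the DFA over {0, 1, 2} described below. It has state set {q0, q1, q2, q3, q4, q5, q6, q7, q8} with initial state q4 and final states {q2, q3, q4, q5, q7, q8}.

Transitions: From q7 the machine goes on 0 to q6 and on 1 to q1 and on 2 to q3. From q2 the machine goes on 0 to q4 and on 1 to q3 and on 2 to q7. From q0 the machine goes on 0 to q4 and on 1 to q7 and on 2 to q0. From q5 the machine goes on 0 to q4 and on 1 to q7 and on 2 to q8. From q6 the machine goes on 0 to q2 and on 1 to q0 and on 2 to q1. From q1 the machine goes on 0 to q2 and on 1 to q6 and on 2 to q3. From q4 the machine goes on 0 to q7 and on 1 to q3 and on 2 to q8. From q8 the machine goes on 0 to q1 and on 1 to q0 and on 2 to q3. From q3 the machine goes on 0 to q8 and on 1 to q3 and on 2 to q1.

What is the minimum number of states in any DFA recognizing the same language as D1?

8

Reachable states from the start: {q0,q1,q2,q3,q4,q6,q7,q8}. Unreachable: {q5} — drop them.
Initial partition by acceptance: {q2,q3,q4,q7,q8} | {q0,q1,q6}.
Refine {q2,q3,q4,q7,q8} on symbol 0: members go to different blocks, giving {q2,q3,q4} and {q7,q8}.
Refine {q2,q3,q4} on symbol 0: members go to different blocks, giving {q3,q4} and {q2}.
On input 2, block {q3,q4} splits into {q3} and {q4}.
Refine {q0,q1,q6} on symbol 0: members go to different blocks, giving {q1,q6} and {q0}.
On input 1, block {q1,q6} splits into {q1} and {q6}.
Split {q7,q8} by δ(·,0) → {q7} and {q8}.
Stable partition: {q3} | {q1} | {q7} | {q2} | {q4} | {q0} | {q6} | {q8} — 8 equivalence classes.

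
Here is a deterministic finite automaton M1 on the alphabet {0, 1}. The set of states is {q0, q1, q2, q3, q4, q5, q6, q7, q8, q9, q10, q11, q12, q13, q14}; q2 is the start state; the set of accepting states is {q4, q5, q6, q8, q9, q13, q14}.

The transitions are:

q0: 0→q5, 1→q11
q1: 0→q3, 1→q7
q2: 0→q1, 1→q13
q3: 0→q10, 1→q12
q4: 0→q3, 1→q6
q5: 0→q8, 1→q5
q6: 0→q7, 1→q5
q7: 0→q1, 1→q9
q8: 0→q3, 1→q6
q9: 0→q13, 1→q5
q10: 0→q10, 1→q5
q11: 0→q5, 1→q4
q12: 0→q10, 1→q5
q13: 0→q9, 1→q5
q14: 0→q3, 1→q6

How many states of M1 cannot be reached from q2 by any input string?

BFS from q2 reaches {q1, q2, q3, q5, q6, q7, q8, q9, q10, q12, q13}; the 4 state(s) q0, q4, q11, q14 are never visited.

4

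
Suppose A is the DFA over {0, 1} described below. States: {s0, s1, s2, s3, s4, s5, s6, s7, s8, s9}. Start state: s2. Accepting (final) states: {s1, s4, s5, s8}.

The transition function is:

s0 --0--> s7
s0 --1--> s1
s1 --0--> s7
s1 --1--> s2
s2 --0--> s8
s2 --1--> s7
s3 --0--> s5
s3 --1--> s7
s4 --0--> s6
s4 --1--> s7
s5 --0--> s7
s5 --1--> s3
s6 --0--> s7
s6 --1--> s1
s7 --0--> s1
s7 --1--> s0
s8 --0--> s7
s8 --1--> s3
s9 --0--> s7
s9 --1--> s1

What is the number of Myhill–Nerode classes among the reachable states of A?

4

First remove the unreachable states {s4,s6,s9}; 7 states remain.
P0 = {s1,s5,s8} | {s0,s2,s3,s7}.
On input 0, block {s0,s2,s3,s7} splits into {s2,s3,s7} and {s0}.
Refine {s2,s3,s7} on symbol 1: members go to different blocks, giving {s2,s3} and {s7}.
Stable partition: {s1,s5,s8} | {s2,s3} | {s0} | {s7} — 4 equivalence classes.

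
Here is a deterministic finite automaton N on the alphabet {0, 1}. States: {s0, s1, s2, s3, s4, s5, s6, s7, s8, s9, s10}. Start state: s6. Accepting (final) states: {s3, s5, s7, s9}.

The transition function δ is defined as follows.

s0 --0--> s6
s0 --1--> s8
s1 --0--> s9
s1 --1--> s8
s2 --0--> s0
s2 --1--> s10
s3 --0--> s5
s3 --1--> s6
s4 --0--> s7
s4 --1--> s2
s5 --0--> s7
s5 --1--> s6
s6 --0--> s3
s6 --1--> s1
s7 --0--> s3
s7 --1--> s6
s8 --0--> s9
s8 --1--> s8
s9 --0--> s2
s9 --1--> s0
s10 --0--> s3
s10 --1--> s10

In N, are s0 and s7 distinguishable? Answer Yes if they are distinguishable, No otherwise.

Yes

States {s4} cannot be reached from the start state, so discard them.
P0 = {s3,s5,s7,s9} | {s0,s1,s2,s6,s8,s10}.
Refine {s3,s5,s7,s9} on symbol 0: members go to different blocks, giving {s3,s5,s7} and {s9}.
On input 0, block {s0,s1,s2,s6,s8,s10} splits into {s0,s2} and {s1,s8} and {s6,s10}.
Refine {s0,s2} on symbol 0: members go to different blocks, giving {s0} and {s2}.
Split {s6,s10} by δ(·,1) → {s6} and {s10}.
No further refinement is possible. Final partition (7 blocks): {s3,s5,s7} | {s0} | {s9} | {s1,s8} | {s6} | {s2} | {s10}.
s0 and s7 end up in different blocks, so they are distinguishable. For instance, the string 'ε' is accepted from only s7.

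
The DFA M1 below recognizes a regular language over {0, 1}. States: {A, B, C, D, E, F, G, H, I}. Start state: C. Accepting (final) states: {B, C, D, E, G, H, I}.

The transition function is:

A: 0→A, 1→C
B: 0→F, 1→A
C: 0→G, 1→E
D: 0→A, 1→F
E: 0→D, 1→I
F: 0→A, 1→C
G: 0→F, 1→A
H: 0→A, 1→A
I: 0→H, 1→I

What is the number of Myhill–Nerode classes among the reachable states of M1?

3

States {B} cannot be reached from the start state, so discard them.
Start with accepting vs non-accepting: {C,D,E,G,H,I} | {A,F}.
Refine {C,D,E,G,H,I} on symbol 0: members go to different blocks, giving {C,E,I} and {D,G,H}.
The partition is now stable with 3 blocks: {C,E,I} | {A,F} | {D,G,H}.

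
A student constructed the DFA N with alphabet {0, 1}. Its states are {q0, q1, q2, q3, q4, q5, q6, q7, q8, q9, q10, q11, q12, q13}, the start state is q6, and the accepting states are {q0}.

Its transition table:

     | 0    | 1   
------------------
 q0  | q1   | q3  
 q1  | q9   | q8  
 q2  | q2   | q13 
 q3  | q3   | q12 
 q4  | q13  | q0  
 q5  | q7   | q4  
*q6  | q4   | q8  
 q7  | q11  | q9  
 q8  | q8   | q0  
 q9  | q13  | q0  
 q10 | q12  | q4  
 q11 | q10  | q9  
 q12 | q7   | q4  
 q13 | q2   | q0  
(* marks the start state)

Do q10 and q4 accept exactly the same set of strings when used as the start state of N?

States {q5} cannot be reached from the start state, so discard them.
Start with accepting vs non-accepting: {q0} | {q1,q2,q3,q4,q6,q7,q8,q9,q10,q11,q12,q13}.
On input 1, block {q1,q2,q3,q4,q6,q7,q8,q9,q10,q11,q12,q13} splits into {q1,q2,q3,q6,q7,q10,q11,q12} and {q4,q8,q9,q13}.
Split {q1,q2,q3,q6,q7,q10,q11,q12} by δ(·,0) → {q2,q3,q7,q10,q11,q12} and {q1,q6}.
On input 1, block {q2,q3,q7,q10,q11,q12} splits into {q2,q7,q10,q11,q12} and {q3}.
On input 0, block {q4,q8,q9,q13} splits into {q4,q8,q9} and {q13}.
On input 1, block {q2,q7,q10,q11,q12} splits into {q7,q10,q11,q12} and {q2}.
Refine {q4,q8,q9} on symbol 0: members go to different blocks, giving {q4,q9} and {q8}.
Stable partition: {q0} | {q7,q10,q11,q12} | {q4,q9} | {q1,q6} | {q3} | {q13} | {q2} | {q8} — 8 equivalence classes.
q10 and q4 end up in different blocks, so they are distinguishable. For instance, the string '1' is accepted from only q4.

No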